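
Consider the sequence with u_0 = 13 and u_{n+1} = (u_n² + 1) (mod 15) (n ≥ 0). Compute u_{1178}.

11

u_0 = 13, u_1 = 5, u_2 = 11, u_3 = 2, u_4 = 5.
Since u_4 = u_1 = 5, the sequence is eventually periodic: after a pre-period of length 1 it cycles with period 3.
For n ≥ 1, u_n depends only on (n - 1) mod 3. (1178 - 1) mod 3 = 1, so u_{1178} = u_2 = 11.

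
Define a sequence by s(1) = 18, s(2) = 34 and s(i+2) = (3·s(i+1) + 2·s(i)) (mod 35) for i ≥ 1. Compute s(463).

s(1) = 18, s(2) = 34, s(3) = 33, s(4) = 27, s(5) = 7, s(6) = 5, s(7) = 29, s(8) = 27, s(9) = 34, s(10) = 16, s(11) = 11, s(12) = 30, s(13) = 7, s(14) = 11, s(15) = 12, s(16) = 23, s(17) = 23, s(18) = 10, s(19) = 6, s(20) = 3, s(21) = 21, s(22) = 34, s(23) = 4, s(24) = 10, s(25) = 3, s(26) = 29, s(27) = 23, s(28) = 22, s(29) = 7, s(30) = 30, s(31) = 34, s(32) = 22, s(33) = 29, s(34) = 26, s(35) = 31, s(36) = 5, s(37) = 7, s(38) = 31, s(39) = 2, s(40) = 33, s(41) = 33, s(42) = 25, s(43) = 1, s(44) = 18, s(45) = 21, s(46) = 29, s(47) = 24, s(48) = 25, s(49) = 18, s(50) = 34.
The sequence repeats with period 48.
(463 - 1) mod 48 = 30, so s(463) = s(31) = 34.

34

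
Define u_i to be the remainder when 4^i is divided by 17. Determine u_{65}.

Computing terms: u_1 = 4; u_2 = 16; u_3 = 13; u_4 = 1; u_5 = 4.
The sequence repeats with period 4.
So u_{65} = u_{1 + ((65-1) mod 4)} = u_1 = 4.

4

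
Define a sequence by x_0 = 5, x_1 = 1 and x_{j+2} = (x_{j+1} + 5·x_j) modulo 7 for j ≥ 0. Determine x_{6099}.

Listing terms: x_0 = 5; x_1 = 1; x_2 = 5; x_3 = 3; x_4 = 0; x_5 = 1; x_6 = 1; x_7 = 6; x_8 = 4; x_9 = 6; x_{10} = 5; x_{11} = 0; x_{12} = 4; x_{13} = 4; x_{14} = 3; x_{15} = 2; x_{16} = 3; x_{17} = 6; x_{18} = 0; x_{19} = 2; x_{20} = 2; x_{21} = 5; x_{22} = 1.
The sequence repeats with period 21.
(6099 - 0) mod 21 = 9, so x_{6099} = x_9 = 6.

6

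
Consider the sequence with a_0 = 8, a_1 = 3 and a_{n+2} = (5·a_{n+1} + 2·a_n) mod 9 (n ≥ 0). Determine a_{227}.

a_0 = 8,  a_1 = 3,  a_2 = 4,  a_3 = 8,  a_4 = 3.
The sequence repeats with period 3.
(227 - 0) mod 3 = 2, so a_{227} = a_2 = 4.

4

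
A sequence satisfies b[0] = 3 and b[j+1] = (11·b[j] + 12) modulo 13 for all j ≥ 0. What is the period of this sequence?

12

We have b[0] = 3,  b[1] = 6,  b[2] = 0,  b[3] = 12,  b[4] = 1,  b[5] = 10,  b[6] = 5,  b[7] = 2,  b[8] = 8,  b[9] = 9,  b[10] = 7,  b[11] = 11,  b[12] = 3.
Since b[12] = b[0] = 3, the sequence is periodic with period 12.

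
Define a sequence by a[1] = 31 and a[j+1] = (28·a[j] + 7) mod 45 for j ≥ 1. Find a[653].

We have a[1] = 31; a[2] = 20; a[3] = 27; a[4] = 43; a[5] = 41; a[6] = 30; a[7] = 37; a[8] = 8; a[9] = 6; a[10] = 40; a[11] = 2; a[12] = 18; a[13] = 16; a[14] = 5; a[15] = 12; a[16] = 28; a[17] = 26; a[18] = 15; a[19] = 22; a[20] = 38; a[21] = 36; a[22] = 25; a[23] = 32; a[24] = 3; a[25] = 1; a[26] = 35; a[27] = 42; a[28] = 13; a[29] = 11; a[30] = 0; a[31] = 7; a[32] = 23; a[33] = 21; a[34] = 10; a[35] = 17; a[36] = 33; a[37] = 31.
Since a[37] = a[1] = 31, the sequence is periodic with period 36.
(653 - 1) mod 36 = 4, so a[653] = a[5] = 41.

41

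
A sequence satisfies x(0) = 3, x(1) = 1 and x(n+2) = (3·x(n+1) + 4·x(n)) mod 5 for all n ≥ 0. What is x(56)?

Listing terms: x(0) = 3,  x(1) = 1,  x(2) = 0,  x(3) = 4,  x(4) = 2,  x(5) = 2,  x(6) = 4,  x(7) = 0,  x(8) = 1,  x(9) = 3,  x(10) = 3,  x(11) = 1.
The sequence repeats with period 10.
So x(56) = x(0 + ((56-0) mod 10)) = x(6) = 4.

4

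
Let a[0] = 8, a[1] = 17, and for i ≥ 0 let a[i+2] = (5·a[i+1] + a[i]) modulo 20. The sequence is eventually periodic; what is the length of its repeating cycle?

6

Computing terms: a[0] = 8,  a[1] = 17,  a[2] = 13,  a[3] = 2,  a[4] = 3,  a[5] = 17,  a[6] = 8,  a[7] = 17.
The sequence repeats with period 6.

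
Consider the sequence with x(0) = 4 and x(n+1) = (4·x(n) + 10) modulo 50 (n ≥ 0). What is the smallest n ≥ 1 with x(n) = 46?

x(0) = 4, x(1) = 26, x(2) = 14, x(3) = 16, x(4) = 24, x(5) = 6, x(6) = 34, x(7) = 46, x(8) = 44, x(9) = 36, x(10) = 4.
The sequence repeats with period 10.
The value 46 first appears (with n ≥ 1) at x(7).

7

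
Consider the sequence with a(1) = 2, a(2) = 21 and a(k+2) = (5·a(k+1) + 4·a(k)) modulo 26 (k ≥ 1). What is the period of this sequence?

We have a(1) = 2; a(2) = 21; a(3) = 9; a(4) = 25; a(5) = 5; a(6) = 21; a(7) = 21; a(8) = 7; a(9) = 15; a(10) = 25; a(11) = 3; a(12) = 11; a(13) = 15; a(14) = 15; a(15) = 5; a(16) = 7; a(17) = 3; a(18) = 17; a(19) = 19; a(20) = 7; a(21) = 7; a(22) = 11; a(23) = 5; a(24) = 17; a(25) = 1; a(26) = 21; a(27) = 5; a(28) = 5; a(29) = 19; a(30) = 11; a(31) = 1; a(32) = 23; a(33) = 15; a(34) = 11; a(35) = 11; a(36) = 21; a(37) = 19; a(38) = 23; a(39) = 9; a(40) = 7; a(41) = 19; a(42) = 19; a(43) = 15; a(44) = 21; a(45) = 9.
Since (a(44), a(45)) = (a(2), a(3)) = (21, 9) (two consecutive terms determine the rest), the sequence is eventually periodic: after a pre-period of length 1 it cycles with period 42.

42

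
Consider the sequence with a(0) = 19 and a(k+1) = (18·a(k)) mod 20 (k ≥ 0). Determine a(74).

Computing terms: a(0) = 19,  a(1) = 2,  a(2) = 16,  a(3) = 8,  a(4) = 4,  a(5) = 12,  a(6) = 16.
Since a(6) = a(2) = 16, the sequence is eventually periodic: after a pre-period of length 2 it cycles with period 4.
For k ≥ 2, a(k) depends only on (k - 2) mod 4. (74 - 2) mod 4 = 0, so a(74) = a(2) = 16.

16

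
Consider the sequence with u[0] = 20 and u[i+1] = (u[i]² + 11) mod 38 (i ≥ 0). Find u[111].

1

Computing terms: u[0] = 20; u[1] = 31; u[2] = 22; u[3] = 1; u[4] = 12; u[5] = 3; u[6] = 20.
The sequence repeats with period 6.
So u[111] = u[0 + ((111-0) mod 6)] = u[3] = 1.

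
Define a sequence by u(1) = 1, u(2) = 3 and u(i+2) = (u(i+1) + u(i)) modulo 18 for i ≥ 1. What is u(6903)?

14

u(1) = 1, u(2) = 3, u(3) = 4, u(4) = 7, u(5) = 11, u(6) = 0, u(7) = 11, u(8) = 11, u(9) = 4, u(10) = 15, u(11) = 1, u(12) = 16, u(13) = 17, u(14) = 15, u(15) = 14, u(16) = 11, u(17) = 7, u(18) = 0, u(19) = 7, u(20) = 7, u(21) = 14, u(22) = 3, u(23) = 17, u(24) = 2, u(25) = 1, u(26) = 3.
The sequence repeats with period 24.
So u(6903) = u(1 + ((6903-1) mod 24)) = u(15) = 14.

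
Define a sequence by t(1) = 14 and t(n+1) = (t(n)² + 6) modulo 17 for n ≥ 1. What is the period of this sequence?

5

t(1) = 14,  t(2) = 15,  t(3) = 10,  t(4) = 4,  t(5) = 5,  t(6) = 14.
Since t(6) = t(1) = 14, the sequence is periodic with period 5.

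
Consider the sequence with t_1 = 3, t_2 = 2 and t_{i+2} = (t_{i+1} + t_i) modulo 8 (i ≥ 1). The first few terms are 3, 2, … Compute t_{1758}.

3

Listing terms: t_1 = 3; t_2 = 2; t_3 = 5; t_4 = 7; t_5 = 4; t_6 = 3; t_7 = 7; t_8 = 2; t_9 = 1; t_{10} = 3; t_{11} = 4; t_{12} = 7; t_{13} = 3; t_{14} = 2.
Since (t_{13}, t_{14}) = (t_1, t_2) = (3, 2) (two consecutive terms determine the rest), the sequence is periodic with period 12.
(1758 - 1) mod 12 = 5, so t_{1758} = t_6 = 3.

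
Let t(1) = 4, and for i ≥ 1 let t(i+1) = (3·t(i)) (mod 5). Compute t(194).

Listing terms: t(1) = 4,  t(2) = 2,  t(3) = 1,  t(4) = 3,  t(5) = 4.
Since t(5) = t(1) = 4, the sequence is periodic with period 4.
(194 - 1) mod 4 = 1, so t(194) = t(2) = 2.

2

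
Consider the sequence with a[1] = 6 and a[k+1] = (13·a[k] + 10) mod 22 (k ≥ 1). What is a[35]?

a[1] = 6; a[2] = 0; a[3] = 10; a[4] = 8; a[5] = 4; a[6] = 18; a[7] = 2; a[8] = 14; a[9] = 16; a[10] = 20; a[11] = 6.
Since a[11] = a[1] = 6, the sequence is periodic with period 10.
So a[35] = a[1 + ((35-1) mod 10)] = a[5] = 4.

4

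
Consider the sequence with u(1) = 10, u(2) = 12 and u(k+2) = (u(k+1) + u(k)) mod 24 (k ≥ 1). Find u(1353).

22

We have u(1) = 10; u(2) = 12; u(3) = 22; u(4) = 10; u(5) = 8; u(6) = 18; u(7) = 2; u(8) = 20; u(9) = 22; u(10) = 18; u(11) = 16; u(12) = 10; u(13) = 2; u(14) = 12; u(15) = 14; u(16) = 2; u(17) = 16; u(18) = 18; u(19) = 10; u(20) = 4; u(21) = 14; u(22) = 18; u(23) = 8; u(24) = 2; u(25) = 10; u(26) = 12.
The sequence repeats with period 24.
So u(1353) = u(1 + ((1353-1) mod 24)) = u(9) = 22.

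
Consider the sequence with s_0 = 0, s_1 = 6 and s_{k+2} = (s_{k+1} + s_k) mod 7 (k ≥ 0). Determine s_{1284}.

4

We have s_0 = 0, s_1 = 6, s_2 = 6, s_3 = 5, s_4 = 4, s_5 = 2, s_6 = 6, s_7 = 1, s_8 = 0, s_9 = 1, s_{10} = 1, s_{11} = 2, s_{12} = 3, s_{13} = 5, s_{14} = 1, s_{15} = 6, s_{16} = 0, s_{17} = 6.
The sequence repeats with period 16.
So s_{1284} = s_{0 + ((1284-0) mod 16)} = s_4 = 4.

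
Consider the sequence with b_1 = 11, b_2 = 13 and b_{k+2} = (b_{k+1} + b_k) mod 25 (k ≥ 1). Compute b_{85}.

We have b_1 = 11, b_2 = 13, b_3 = 24, b_4 = 12, b_5 = 11, b_6 = 23, b_7 = 9, b_8 = 7, b_9 = 16, b_{10} = 23, b_{11} = 14, b_{12} = 12, b_{13} = 1, b_{14} = 13, b_{15} = 14, b_{16} = 2, b_{17} = 16, b_{18} = 18, b_{19} = 9, b_{20} = 2, b_{21} = 11, b_{22} = 13.
The sequence repeats with period 20.
So b_{85} = b_{1 + ((85-1) mod 20)} = b_5 = 11.

11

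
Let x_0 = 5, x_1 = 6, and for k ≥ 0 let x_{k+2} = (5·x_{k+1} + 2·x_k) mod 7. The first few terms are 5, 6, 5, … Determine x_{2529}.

5

We have x_0 = 5,  x_1 = 6,  x_2 = 5,  x_3 = 2,  x_4 = 6,  x_5 = 6,  x_6 = 0,  x_7 = 5,  x_8 = 4,  x_9 = 2,  x_{10} = 4,  x_{11} = 3,  x_{12} = 2,  x_{13} = 2,  x_{14} = 0,  x_{15} = 4,  x_{16} = 6,  x_{17} = 3,  x_{18} = 6,  x_{19} = 1,  x_{20} = 3,  x_{21} = 3,  x_{22} = 0,  x_{23} = 6,  x_{24} = 2,  x_{25} = 1,  x_{26} = 2,  x_{27} = 5,  x_{28} = 1,  x_{29} = 1,  x_{30} = 0,  x_{31} = 2,  x_{32} = 3,  x_{33} = 5,  x_{34} = 3,  x_{35} = 4,  x_{36} = 5,  x_{37} = 5,  x_{38} = 0,  x_{39} = 3,  x_{40} = 1,  x_{41} = 4,  x_{42} = 1,  x_{43} = 6,  x_{44} = 4,  x_{45} = 4,  x_{46} = 0,  x_{47} = 1,  x_{48} = 5,  x_{49} = 6.
The sequence repeats with period 48.
(2529 - 0) mod 48 = 33, so x_{2529} = x_{33} = 5.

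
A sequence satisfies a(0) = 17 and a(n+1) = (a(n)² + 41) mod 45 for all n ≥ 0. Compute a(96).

32

We have a(0) = 17; a(1) = 15; a(2) = 41; a(3) = 12; a(4) = 5; a(5) = 21; a(6) = 32; a(7) = 30; a(8) = 41.
Since a(8) = a(2) = 41, the sequence is eventually periodic: after a pre-period of length 2 it cycles with period 6.
For n ≥ 2, a(n) depends only on (n - 2) mod 6. (96 - 2) mod 6 = 4, so a(96) = a(6) = 32.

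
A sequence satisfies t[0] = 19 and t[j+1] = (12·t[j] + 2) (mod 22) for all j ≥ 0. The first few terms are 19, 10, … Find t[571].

6

t[0] = 19; t[1] = 10; t[2] = 12; t[3] = 14; t[4] = 16; t[5] = 18; t[6] = 20; t[7] = 0; t[8] = 2; t[9] = 4; t[10] = 6; t[11] = 8; t[12] = 10.
Since t[12] = t[1] = 10, the sequence is eventually periodic: after a pre-period of length 1 it cycles with period 11.
For j ≥ 1, t[j] depends only on (j - 1) mod 11. (571 - 1) mod 11 = 9, so t[571] = t[10] = 6.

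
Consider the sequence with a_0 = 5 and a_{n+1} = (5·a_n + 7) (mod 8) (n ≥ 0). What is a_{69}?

4

Computing terms: a_0 = 5, a_1 = 0, a_2 = 7, a_3 = 2, a_4 = 1, a_5 = 4, a_6 = 3, a_7 = 6, a_8 = 5.
The sequence repeats with period 8.
So a_{69} = a_{0 + ((69-0) mod 8)} = a_5 = 4.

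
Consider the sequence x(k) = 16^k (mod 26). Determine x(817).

Computing terms: x(0) = 1; x(1) = 16; x(2) = 22; x(3) = 14; x(4) = 16.
Since x(4) = x(1) = 16, the sequence is eventually periodic: after a pre-period of length 1 it cycles with period 3.
For k ≥ 1, x(k) depends only on (k - 1) mod 3. (817 - 1) mod 3 = 0, so x(817) = x(1) = 16.

16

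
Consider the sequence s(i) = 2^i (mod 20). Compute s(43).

Computing terms: s(1) = 2,  s(2) = 4,  s(3) = 8,  s(4) = 16,  s(5) = 12,  s(6) = 4.
Since s(6) = s(2) = 4, the sequence is eventually periodic: after a pre-period of length 1 it cycles with period 4.
For i ≥ 2, s(i) depends only on (i - 2) mod 4. (43 - 2) mod 4 = 1, so s(43) = s(3) = 8.

8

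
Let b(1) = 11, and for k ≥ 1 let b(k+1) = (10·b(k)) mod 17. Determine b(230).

15

Listing terms: b(1) = 11,  b(2) = 8,  b(3) = 12,  b(4) = 1,  b(5) = 10,  b(6) = 15,  b(7) = 14,  b(8) = 4,  b(9) = 6,  b(10) = 9,  b(11) = 5,  b(12) = 16,  b(13) = 7,  b(14) = 2,  b(15) = 3,  b(16) = 13,  b(17) = 11.
Since b(17) = b(1) = 11, the sequence is periodic with period 16.
(230 - 1) mod 16 = 5, so b(230) = b(6) = 15.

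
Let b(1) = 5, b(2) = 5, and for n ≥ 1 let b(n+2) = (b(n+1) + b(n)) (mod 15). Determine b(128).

Listing terms: b(1) = 5, b(2) = 5, b(3) = 10, b(4) = 0, b(5) = 10, b(6) = 10, b(7) = 5, b(8) = 0, b(9) = 5, b(10) = 5.
The sequence repeats with period 8.
(128 - 1) mod 8 = 7, so b(128) = b(8) = 0.

0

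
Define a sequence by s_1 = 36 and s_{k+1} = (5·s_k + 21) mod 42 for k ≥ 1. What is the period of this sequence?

6

We have s_1 = 36, s_2 = 33, s_3 = 18, s_4 = 27, s_5 = 30, s_6 = 3, s_7 = 36.
The sequence repeats with period 6.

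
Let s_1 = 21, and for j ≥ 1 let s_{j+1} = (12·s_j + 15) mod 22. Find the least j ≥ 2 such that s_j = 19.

We have s_1 = 21; s_2 = 3; s_3 = 7; s_4 = 11; s_5 = 15; s_6 = 19; s_7 = 1; s_8 = 5; s_9 = 9; s_{10} = 13; s_{11} = 17; s_{12} = 21.
The sequence repeats with period 11.
The value 19 first appears (with j ≥ 2) at s_6.

6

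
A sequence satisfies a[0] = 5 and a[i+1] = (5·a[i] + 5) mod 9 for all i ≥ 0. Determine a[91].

a[0] = 5; a[1] = 3; a[2] = 2; a[3] = 6; a[4] = 8; a[5] = 0; a[6] = 5.
Since a[6] = a[0] = 5, the sequence is periodic with period 6.
(91 - 0) mod 6 = 1, so a[91] = a[1] = 3.

3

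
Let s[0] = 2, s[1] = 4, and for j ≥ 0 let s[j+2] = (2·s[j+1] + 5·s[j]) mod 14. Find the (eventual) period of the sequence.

Computing terms: s[0] = 2; s[1] = 4; s[2] = 4; s[3] = 0; s[4] = 6; s[5] = 12; s[6] = 12; s[7] = 0; s[8] = 4; s[9] = 8; s[10] = 8; s[11] = 0; s[12] = 12; s[13] = 10; s[14] = 10; s[15] = 0; s[16] = 8; s[17] = 2; s[18] = 2; s[19] = 0; s[20] = 10; s[21] = 6; s[22] = 6; s[23] = 0; s[24] = 2; s[25] = 4.
The sequence repeats with period 24.

24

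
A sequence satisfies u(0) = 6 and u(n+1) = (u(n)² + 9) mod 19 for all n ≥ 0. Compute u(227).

u(0) = 6,  u(1) = 7,  u(2) = 1,  u(3) = 10,  u(4) = 14,  u(5) = 15,  u(6) = 6.
Since u(6) = u(0) = 6, the sequence is periodic with period 6.
So u(227) = u(0 + ((227-0) mod 6)) = u(5) = 15.

15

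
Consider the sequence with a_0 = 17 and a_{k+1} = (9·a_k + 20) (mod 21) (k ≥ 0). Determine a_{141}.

We have a_0 = 17,  a_1 = 5,  a_2 = 2,  a_3 = 17.
Since a_3 = a_0 = 17, the sequence is periodic with period 3.
So a_{141} = a_{0 + ((141-0) mod 3)} = a_0 = 17.

17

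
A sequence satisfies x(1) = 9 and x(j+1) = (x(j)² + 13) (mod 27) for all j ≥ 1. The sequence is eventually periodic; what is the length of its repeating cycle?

x(1) = 9,  x(2) = 13,  x(3) = 20,  x(4) = 8,  x(5) = 23,  x(6) = 2,  x(7) = 17,  x(8) = 5,  x(9) = 11,  x(10) = 26,  x(11) = 14,  x(12) = 20.
Since x(12) = x(3) = 20, the sequence is eventually periodic: after a pre-period of length 2 it cycles with period 9.

9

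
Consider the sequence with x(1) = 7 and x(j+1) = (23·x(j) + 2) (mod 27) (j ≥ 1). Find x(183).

25

Listing terms: x(1) = 7; x(2) = 1; x(3) = 25; x(4) = 10; x(5) = 16; x(6) = 19; x(7) = 7.
The sequence repeats with period 6.
(183 - 1) mod 6 = 2, so x(183) = x(3) = 25.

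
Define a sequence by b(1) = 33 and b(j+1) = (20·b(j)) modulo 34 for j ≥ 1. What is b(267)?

Computing terms: b(1) = 33; b(2) = 14; b(3) = 8; b(4) = 24; b(5) = 4; b(6) = 12; b(7) = 2; b(8) = 6; b(9) = 18; b(10) = 20; b(11) = 26; b(12) = 10; b(13) = 30; b(14) = 22; b(15) = 32; b(16) = 28; b(17) = 16; b(18) = 14.
Since b(18) = b(2) = 14, the sequence is eventually periodic: after a pre-period of length 1 it cycles with period 16.
For j ≥ 2, b(j) depends only on (j - 2) mod 16. (267 - 2) mod 16 = 9, so b(267) = b(11) = 26.

26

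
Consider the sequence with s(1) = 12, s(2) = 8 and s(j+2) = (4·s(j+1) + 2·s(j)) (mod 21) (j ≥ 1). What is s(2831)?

4

s(1) = 12, s(2) = 8, s(3) = 14, s(4) = 9, s(5) = 1, s(6) = 1, s(7) = 6, s(8) = 5, s(9) = 11, s(10) = 12, s(11) = 7, s(12) = 10, s(13) = 12, s(14) = 5, s(15) = 2, s(16) = 18, s(17) = 13, s(18) = 4, s(19) = 0, s(20) = 8, s(21) = 11, s(22) = 18, s(23) = 10, s(24) = 13, s(25) = 9, s(26) = 20, s(27) = 14, s(28) = 12, s(29) = 13, s(30) = 13, s(31) = 15, s(32) = 2, s(33) = 17, s(34) = 9, s(35) = 7, s(36) = 4, s(37) = 9, s(38) = 2, s(39) = 5, s(40) = 3, s(41) = 1, s(42) = 10, s(43) = 0, s(44) = 20, s(45) = 17, s(46) = 3, s(47) = 4, s(48) = 1, s(49) = 12, s(50) = 8.
The sequence repeats with period 48.
So s(2831) = s(1 + ((2831-1) mod 48)) = s(47) = 4.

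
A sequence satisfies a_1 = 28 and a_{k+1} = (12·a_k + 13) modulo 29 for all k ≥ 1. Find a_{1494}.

We have a_1 = 28,  a_2 = 1,  a_3 = 25,  a_4 = 23,  a_5 = 28.
Since a_5 = a_1 = 28, the sequence is periodic with period 4.
So a_{1494} = a_{1 + ((1494-1) mod 4)} = a_2 = 1.

1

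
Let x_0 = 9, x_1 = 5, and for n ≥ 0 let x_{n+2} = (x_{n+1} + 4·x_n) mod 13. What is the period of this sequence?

We have x_0 = 9, x_1 = 5, x_2 = 2, x_3 = 9, x_4 = 4, x_5 = 1, x_6 = 4, x_7 = 8, x_8 = 11, x_9 = 4, x_{10} = 9, x_{11} = 12, x_{12} = 9, x_{13} = 5.
The sequence repeats with period 12.

12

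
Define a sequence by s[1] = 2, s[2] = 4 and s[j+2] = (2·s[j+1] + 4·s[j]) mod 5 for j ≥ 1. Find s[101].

Computing terms: s[1] = 2, s[2] = 4, s[3] = 1, s[4] = 3, s[5] = 0, s[6] = 2, s[7] = 4.
Since (s[6], s[7]) = (s[1], s[2]) = (2, 4) (two consecutive terms determine the rest), the sequence is periodic with period 5.
So s[101] = s[1 + ((101-1) mod 5)] = s[1] = 2.

2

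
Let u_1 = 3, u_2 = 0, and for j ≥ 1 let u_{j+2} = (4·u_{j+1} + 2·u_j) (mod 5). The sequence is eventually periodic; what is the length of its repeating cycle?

Computing terms: u_1 = 3, u_2 = 0, u_3 = 1, u_4 = 4, u_5 = 3, u_6 = 0.
Since (u_5, u_6) = (u_1, u_2) = (3, 0) (two consecutive terms determine the rest), the sequence is periodic with period 4.

4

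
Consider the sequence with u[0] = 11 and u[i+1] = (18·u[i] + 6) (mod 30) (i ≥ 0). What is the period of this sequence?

Listing terms: u[0] = 11; u[1] = 24; u[2] = 18; u[3] = 0; u[4] = 6; u[5] = 24.
Since u[5] = u[1] = 24, the sequence is eventually periodic: after a pre-period of length 1 it cycles with period 4.

4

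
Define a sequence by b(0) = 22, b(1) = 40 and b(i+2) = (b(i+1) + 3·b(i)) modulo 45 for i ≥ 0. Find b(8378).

16

We have b(0) = 22,  b(1) = 40,  b(2) = 16,  b(3) = 1,  b(4) = 4,  b(5) = 7,  b(6) = 19,  b(7) = 40,  b(8) = 7,  b(9) = 37,  b(10) = 13,  b(11) = 34,  b(12) = 28,  b(13) = 40,  b(14) = 34,  b(15) = 19,  b(16) = 31,  b(17) = 43,  b(18) = 1,  b(19) = 40,  b(20) = 43,  b(21) = 28,  b(22) = 22,  b(23) = 16,  b(24) = 37,  b(25) = 40,  b(26) = 16.
Since (b(25), b(26)) = (b(1), b(2)) = (40, 16) (two consecutive terms determine the rest), the sequence is eventually periodic: after a pre-period of length 1 it cycles with period 24.
For i ≥ 1, b(i) depends only on (i - 1) mod 24. (8378 - 1) mod 24 = 1, so b(8378) = b(2) = 16.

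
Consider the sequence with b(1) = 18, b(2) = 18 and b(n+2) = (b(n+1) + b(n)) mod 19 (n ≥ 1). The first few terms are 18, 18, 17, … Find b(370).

2

Computing terms: b(1) = 18,  b(2) = 18,  b(3) = 17,  b(4) = 16,  b(5) = 14,  b(6) = 11,  b(7) = 6,  b(8) = 17,  b(9) = 4,  b(10) = 2,  b(11) = 6,  b(12) = 8,  b(13) = 14,  b(14) = 3,  b(15) = 17,  b(16) = 1,  b(17) = 18,  b(18) = 0,  b(19) = 18,  b(20) = 18.
The sequence repeats with period 18.
So b(370) = b(1 + ((370-1) mod 18)) = b(10) = 2.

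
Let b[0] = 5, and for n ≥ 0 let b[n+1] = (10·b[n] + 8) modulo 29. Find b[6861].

0

Listing terms: b[0] = 5,  b[1] = 0,  b[2] = 8,  b[3] = 1,  b[4] = 18,  b[5] = 14,  b[6] = 3,  b[7] = 9,  b[8] = 11,  b[9] = 2,  b[10] = 28,  b[11] = 27,  b[12] = 17,  b[13] = 4,  b[14] = 19,  b[15] = 24,  b[16] = 16,  b[17] = 23,  b[18] = 6,  b[19] = 10,  b[20] = 21,  b[21] = 15,  b[22] = 13,  b[23] = 22,  b[24] = 25,  b[25] = 26,  b[26] = 7,  b[27] = 20,  b[28] = 5.
Since b[28] = b[0] = 5, the sequence is periodic with period 28.
So b[6861] = b[0 + ((6861-0) mod 28)] = b[1] = 0.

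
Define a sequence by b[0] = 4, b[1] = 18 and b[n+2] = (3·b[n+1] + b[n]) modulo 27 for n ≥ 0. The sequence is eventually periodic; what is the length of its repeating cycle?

b[0] = 4, b[1] = 18, b[2] = 4, b[3] = 3, b[4] = 13, b[5] = 15, b[6] = 4, b[7] = 0, b[8] = 4, b[9] = 12, b[10] = 13, b[11] = 24, b[12] = 4, b[13] = 9, b[14] = 4, b[15] = 21, b[16] = 13, b[17] = 6, b[18] = 4, b[19] = 18.
Since (b[18], b[19]) = (b[0], b[1]) = (4, 18) (two consecutive terms determine the rest), the sequence is periodic with period 18.

18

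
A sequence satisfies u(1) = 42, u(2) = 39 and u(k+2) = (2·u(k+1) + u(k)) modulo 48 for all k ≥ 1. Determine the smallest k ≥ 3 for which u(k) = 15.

10

We have u(1) = 42,  u(2) = 39,  u(3) = 24,  u(4) = 39,  u(5) = 6,  u(6) = 3,  u(7) = 12,  u(8) = 27,  u(9) = 18,  u(10) = 15,  u(11) = 0,  u(12) = 15,  u(13) = 30,  u(14) = 27,  u(15) = 36,  u(16) = 3,  u(17) = 42,  u(18) = 39.
The sequence repeats with period 16.
The value 15 first appears (with k ≥ 3) at u(10).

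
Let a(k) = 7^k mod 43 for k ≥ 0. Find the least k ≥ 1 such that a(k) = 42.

a(0) = 1,  a(1) = 7,  a(2) = 6,  a(3) = 42,  a(4) = 36,  a(5) = 37,  a(6) = 1.
Since a(6) = a(0) = 1, the sequence is periodic with period 6.
The value 42 first appears (with k ≥ 1) at a(3).

3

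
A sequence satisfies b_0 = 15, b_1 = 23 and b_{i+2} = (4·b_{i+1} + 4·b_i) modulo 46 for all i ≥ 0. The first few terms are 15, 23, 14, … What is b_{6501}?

20

We have b_0 = 15; b_1 = 23; b_2 = 14; b_3 = 10; b_4 = 4; b_5 = 10; b_6 = 10; b_7 = 34; b_8 = 38; b_9 = 12; b_{10} = 16; b_{11} = 20; b_{12} = 6; b_{13} = 12; b_{14} = 26; b_{15} = 14; b_{16} = 22; b_{17} = 6; b_{18} = 20; b_{19} = 12; b_{20} = 36; b_{21} = 8; b_{22} = 38; b_{23} = 0; b_{24} = 14; b_{25} = 10.
Since (b_{24}, b_{25}) = (b_2, b_3) = (14, 10) (two consecutive terms determine the rest), the sequence is eventually periodic: after a pre-period of length 2 it cycles with period 22.
For i ≥ 2, b_i depends only on (i - 2) mod 22. (6501 - 2) mod 22 = 9, so b_{6501} = b_{11} = 20.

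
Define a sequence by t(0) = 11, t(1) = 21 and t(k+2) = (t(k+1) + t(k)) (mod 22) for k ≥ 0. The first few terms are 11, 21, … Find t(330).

11

t(0) = 11; t(1) = 21; t(2) = 10; t(3) = 9; t(4) = 19; t(5) = 6; t(6) = 3; t(7) = 9; t(8) = 12; t(9) = 21; t(10) = 11; t(11) = 10; t(12) = 21; t(13) = 9; t(14) = 8; t(15) = 17; t(16) = 3; t(17) = 20; t(18) = 1; t(19) = 21; t(20) = 0; t(21) = 21; t(22) = 21; t(23) = 20; t(24) = 19; t(25) = 17; t(26) = 14; t(27) = 9; t(28) = 1; t(29) = 10; t(30) = 11; t(31) = 21.
Since (t(30), t(31)) = (t(0), t(1)) = (11, 21) (two consecutive terms determine the rest), the sequence is periodic with period 30.
(330 - 0) mod 30 = 0, so t(330) = t(0) = 11.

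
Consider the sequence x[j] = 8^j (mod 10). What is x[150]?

Listing terms: x[1] = 8,  x[2] = 4,  x[3] = 2,  x[4] = 6,  x[5] = 8.
Since x[5] = x[1] = 8, the sequence is periodic with period 4.
(150 - 1) mod 4 = 1, so x[150] = x[2] = 4.

4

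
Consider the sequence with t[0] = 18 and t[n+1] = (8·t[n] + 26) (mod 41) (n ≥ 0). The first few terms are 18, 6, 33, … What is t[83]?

t[0] = 18,  t[1] = 6,  t[2] = 33,  t[3] = 3,  t[4] = 9,  t[5] = 16,  t[6] = 31,  t[7] = 28,  t[8] = 4,  t[9] = 17,  t[10] = 39,  t[11] = 10,  t[12] = 24,  t[13] = 13,  t[14] = 7,  t[15] = 0,  t[16] = 26,  t[17] = 29,  t[18] = 12,  t[19] = 40,  t[20] = 18.
Since t[20] = t[0] = 18, the sequence is periodic with period 20.
(83 - 0) mod 20 = 3, so t[83] = t[3] = 3.

3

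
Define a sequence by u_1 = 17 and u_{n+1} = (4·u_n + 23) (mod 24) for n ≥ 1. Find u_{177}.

3

u_1 = 17,  u_2 = 19,  u_3 = 3,  u_4 = 11,  u_5 = 19.
Since u_5 = u_2 = 19, the sequence is eventually periodic: after a pre-period of length 1 it cycles with period 3.
For n ≥ 2, u_n depends only on (n - 2) mod 3. (177 - 2) mod 3 = 1, so u_{177} = u_3 = 3.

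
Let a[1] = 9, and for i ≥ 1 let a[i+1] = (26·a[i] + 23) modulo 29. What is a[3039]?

Listing terms: a[1] = 9; a[2] = 25; a[3] = 6; a[4] = 5; a[5] = 8; a[6] = 28; a[7] = 26; a[8] = 3; a[9] = 14; a[10] = 10; a[11] = 22; a[12] = 15; a[13] = 7; a[14] = 2; a[15] = 17; a[16] = 1; a[17] = 20; a[18] = 21; a[19] = 18; a[20] = 27; a[21] = 0; a[22] = 23; a[23] = 12; a[24] = 16; a[25] = 4; a[26] = 11; a[27] = 19; a[28] = 24; a[29] = 9.
The sequence repeats with period 28.
So a[3039] = a[1 + ((3039-1) mod 28)] = a[15] = 17.

17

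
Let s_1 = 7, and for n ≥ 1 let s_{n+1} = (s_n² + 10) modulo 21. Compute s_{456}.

5

Computing terms: s_1 = 7, s_2 = 17, s_3 = 5, s_4 = 14, s_5 = 17.
Since s_5 = s_2 = 17, the sequence is eventually periodic: after a pre-period of length 1 it cycles with period 3.
For n ≥ 2, s_n depends only on (n - 2) mod 3. (456 - 2) mod 3 = 1, so s_{456} = s_3 = 5.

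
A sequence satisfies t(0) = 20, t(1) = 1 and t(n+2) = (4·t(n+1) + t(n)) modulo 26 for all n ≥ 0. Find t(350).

Listing terms: t(0) = 20, t(1) = 1, t(2) = 24, t(3) = 19, t(4) = 22, t(5) = 3, t(6) = 8, t(7) = 9, t(8) = 18, t(9) = 3, t(10) = 4, t(11) = 19, t(12) = 2, t(13) = 1, t(14) = 6, t(15) = 25, t(16) = 2, t(17) = 7, t(18) = 4, t(19) = 23, t(20) = 18, t(21) = 17, t(22) = 8, t(23) = 23, t(24) = 22, t(25) = 7, t(26) = 24, t(27) = 25, t(28) = 20, t(29) = 1.
The sequence repeats with period 28.
So t(350) = t(0 + ((350-0) mod 28)) = t(14) = 6.

6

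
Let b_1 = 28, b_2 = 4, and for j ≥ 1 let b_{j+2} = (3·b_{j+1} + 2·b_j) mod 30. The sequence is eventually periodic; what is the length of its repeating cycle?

We have b_1 = 28, b_2 = 4, b_3 = 8, b_4 = 2, b_5 = 22, b_6 = 10, b_7 = 14, b_8 = 2, b_9 = 4, b_{10} = 16, b_{11} = 26, b_{12} = 20, b_{13} = 22, b_{14} = 16, b_{15} = 2, b_{16} = 8, b_{17} = 28, b_{18} = 10, b_{19} = 26, b_{20} = 8, b_{21} = 16, b_{22} = 4, b_{23} = 14, b_{24} = 20, b_{25} = 28, b_{26} = 4.
Since (b_{25}, b_{26}) = (b_1, b_2) = (28, 4) (two consecutive terms determine the rest), the sequence is periodic with period 24.

24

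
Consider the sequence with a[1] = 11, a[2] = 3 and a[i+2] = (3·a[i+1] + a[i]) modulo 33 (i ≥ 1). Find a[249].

a[1] = 11; a[2] = 3; a[3] = 20; a[4] = 30; a[5] = 11; a[6] = 30; a[7] = 2; a[8] = 3; a[9] = 11; a[10] = 3.
The sequence repeats with period 8.
(249 - 1) mod 8 = 0, so a[249] = a[1] = 11.

11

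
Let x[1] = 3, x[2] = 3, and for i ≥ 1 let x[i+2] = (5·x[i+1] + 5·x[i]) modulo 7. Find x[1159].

6

Listing terms: x[1] = 3, x[2] = 3, x[3] = 2, x[4] = 4, x[5] = 2, x[6] = 2, x[7] = 6, x[8] = 5, x[9] = 6, x[10] = 6, x[11] = 4, x[12] = 1, x[13] = 4, x[14] = 4, x[15] = 5, x[16] = 3, x[17] = 5, x[18] = 5, x[19] = 1, x[20] = 2, x[21] = 1, x[22] = 1, x[23] = 3, x[24] = 6, x[25] = 3, x[26] = 3.
Since (x[25], x[26]) = (x[1], x[2]) = (3, 3) (two consecutive terms determine the rest), the sequence is periodic with period 24.
(1159 - 1) mod 24 = 6, so x[1159] = x[7] = 6.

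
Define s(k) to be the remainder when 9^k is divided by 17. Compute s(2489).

Listing terms: s(0) = 1,  s(1) = 9,  s(2) = 13,  s(3) = 15,  s(4) = 16,  s(5) = 8,  s(6) = 4,  s(7) = 2,  s(8) = 1.
Since s(8) = s(0) = 1, the sequence is periodic with period 8.
(2489 - 0) mod 8 = 1, so s(2489) = s(1) = 9.

9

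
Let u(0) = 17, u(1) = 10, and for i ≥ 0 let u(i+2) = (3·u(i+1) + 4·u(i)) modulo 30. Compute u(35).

Computing terms: u(0) = 17, u(1) = 10, u(2) = 8, u(3) = 4, u(4) = 14, u(5) = 28, u(6) = 20, u(7) = 22, u(8) = 26, u(9) = 16, u(10) = 2, u(11) = 10, u(12) = 8.
Since (u(11), u(12)) = (u(1), u(2)) = (10, 8) (two consecutive terms determine the rest), the sequence is eventually periodic: after a pre-period of length 1 it cycles with period 10.
For i ≥ 1, u(i) depends only on (i - 1) mod 10. (35 - 1) mod 10 = 4, so u(35) = u(5) = 28.

28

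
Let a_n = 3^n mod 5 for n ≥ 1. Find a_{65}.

3

Listing terms: a_1 = 3, a_2 = 4, a_3 = 2, a_4 = 1, a_5 = 3.
Since a_5 = a_1 = 3, the sequence is periodic with period 4.
(65 - 1) mod 4 = 0, so a_{65} = a_1 = 3.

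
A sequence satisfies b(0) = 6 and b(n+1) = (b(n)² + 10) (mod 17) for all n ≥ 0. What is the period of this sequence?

3

We have b(0) = 6, b(1) = 12, b(2) = 1, b(3) = 11, b(4) = 12.
Since b(4) = b(1) = 12, the sequence is eventually periodic: after a pre-period of length 1 it cycles with period 3.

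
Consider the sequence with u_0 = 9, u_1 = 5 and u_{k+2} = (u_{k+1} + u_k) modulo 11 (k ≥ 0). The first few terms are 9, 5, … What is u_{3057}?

Computing terms: u_0 = 9; u_1 = 5; u_2 = 3; u_3 = 8; u_4 = 0; u_5 = 8; u_6 = 8; u_7 = 5; u_8 = 2; u_9 = 7; u_{10} = 9; u_{11} = 5.
The sequence repeats with period 10.
So u_{3057} = u_{0 + ((3057-0) mod 10)} = u_7 = 5.

5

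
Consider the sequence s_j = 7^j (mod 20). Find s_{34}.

9

Listing terms: s_1 = 7,  s_2 = 9,  s_3 = 3,  s_4 = 1,  s_5 = 7.
Since s_5 = s_1 = 7, the sequence is periodic with period 4.
So s_{34} = s_{1 + ((34-1) mod 4)} = s_2 = 9.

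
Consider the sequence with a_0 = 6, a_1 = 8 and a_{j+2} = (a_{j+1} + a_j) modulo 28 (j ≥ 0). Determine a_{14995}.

We have a_0 = 6, a_1 = 8, a_2 = 14, a_3 = 22, a_4 = 8, a_5 = 2, a_6 = 10, a_7 = 12, a_8 = 22, a_9 = 6, a_{10} = 0, a_{11} = 6, a_{12} = 6, a_{13} = 12, a_{14} = 18, a_{15} = 2, a_{16} = 20, a_{17} = 22, a_{18} = 14, a_{19} = 8, a_{20} = 22, a_{21} = 2, a_{22} = 24, a_{23} = 26, a_{24} = 22, a_{25} = 20, a_{26} = 14, a_{27} = 6, a_{28} = 20, a_{29} = 26, a_{30} = 18, a_{31} = 16, a_{32} = 6, a_{33} = 22, a_{34} = 0, a_{35} = 22, a_{36} = 22, a_{37} = 16, a_{38} = 10, a_{39} = 26, a_{40} = 8, a_{41} = 6, a_{42} = 14, a_{43} = 20, a_{44} = 6, a_{45} = 26, a_{46} = 4, a_{47} = 2, a_{48} = 6, a_{49} = 8.
The sequence repeats with period 48.
So a_{14995} = a_{0 + ((14995-0) mod 48)} = a_{19} = 8.

8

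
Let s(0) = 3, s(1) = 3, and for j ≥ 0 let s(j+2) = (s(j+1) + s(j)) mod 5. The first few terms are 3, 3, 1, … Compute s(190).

2

s(0) = 3, s(1) = 3, s(2) = 1, s(3) = 4, s(4) = 0, s(5) = 4, s(6) = 4, s(7) = 3, s(8) = 2, s(9) = 0, s(10) = 2, s(11) = 2, s(12) = 4, s(13) = 1, s(14) = 0, s(15) = 1, s(16) = 1, s(17) = 2, s(18) = 3, s(19) = 0, s(20) = 3, s(21) = 3.
The sequence repeats with period 20.
So s(190) = s(0 + ((190-0) mod 20)) = s(10) = 2.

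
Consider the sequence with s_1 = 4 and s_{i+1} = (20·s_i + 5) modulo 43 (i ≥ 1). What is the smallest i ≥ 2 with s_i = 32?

21

Listing terms: s_1 = 4; s_2 = 42; s_3 = 28; s_4 = 6; s_5 = 39; s_6 = 11; s_7 = 10; s_8 = 33; s_9 = 20; s_{10} = 18; s_{11} = 21; s_{12} = 38; s_{13} = 34; s_{14} = 40; s_{15} = 31; s_{16} = 23; s_{17} = 35; s_{18} = 17; s_{19} = 1; s_{20} = 25; s_{21} = 32; s_{22} = 0; s_{23} = 5; s_{24} = 19; s_{25} = 41; s_{26} = 8; s_{27} = 36; s_{28} = 37; s_{29} = 14; s_{30} = 27; s_{31} = 29; s_{32} = 26; s_{33} = 9; s_{34} = 13; s_{35} = 7; s_{36} = 16; s_{37} = 24; s_{38} = 12; s_{39} = 30; s_{40} = 3; s_{41} = 22; s_{42} = 15; s_{43} = 4.
The sequence repeats with period 42.
The value 32 first appears (with i ≥ 2) at s_{21}.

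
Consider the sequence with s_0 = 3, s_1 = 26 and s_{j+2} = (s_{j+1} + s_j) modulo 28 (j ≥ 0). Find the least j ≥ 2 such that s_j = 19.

We have s_0 = 3; s_1 = 26; s_2 = 1; s_3 = 27; s_4 = 0; s_5 = 27; s_6 = 27; s_7 = 26; s_8 = 25; s_9 = 23; s_{10} = 20; s_{11} = 15; s_{12} = 7; s_{13} = 22; s_{14} = 1; s_{15} = 23; s_{16} = 24; s_{17} = 19; s_{18} = 15; s_{19} = 6; s_{20} = 21; s_{21} = 27; s_{22} = 20; s_{23} = 19; s_{24} = 11; s_{25} = 2; s_{26} = 13; s_{27} = 15; s_{28} = 0; s_{29} = 15; s_{30} = 15; s_{31} = 2; s_{32} = 17; s_{33} = 19; s_{34} = 8; s_{35} = 27; s_{36} = 7; s_{37} = 6; s_{38} = 13; s_{39} = 19; s_{40} = 4; s_{41} = 23; s_{42} = 27; s_{43} = 22; s_{44} = 21; s_{45} = 15; s_{46} = 8; s_{47} = 23; s_{48} = 3; s_{49} = 26.
Since (s_{48}, s_{49}) = (s_0, s_1) = (3, 26) (two consecutive terms determine the rest), the sequence is periodic with period 48.
The value 19 first appears (with j ≥ 2) at s_{17}.

17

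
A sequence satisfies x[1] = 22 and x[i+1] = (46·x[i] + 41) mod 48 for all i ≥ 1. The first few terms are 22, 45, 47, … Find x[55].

We have x[1] = 22,  x[2] = 45,  x[3] = 47,  x[4] = 43,  x[5] = 3,  x[6] = 35,  x[7] = 19,  x[8] = 3.
Since x[8] = x[5] = 3, the sequence is eventually periodic: after a pre-period of length 4 it cycles with period 3.
For i ≥ 5, x[i] depends only on (i - 5) mod 3. (55 - 5) mod 3 = 2, so x[55] = x[7] = 19.

19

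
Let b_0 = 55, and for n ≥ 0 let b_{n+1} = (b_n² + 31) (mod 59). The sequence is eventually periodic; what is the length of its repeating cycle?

We have b_0 = 55; b_1 = 47; b_2 = 57; b_3 = 35; b_4 = 17; b_5 = 25; b_6 = 7; b_7 = 21; b_8 = 0; b_9 = 31; b_{10} = 48; b_{11} = 34; b_{12} = 7.
Since b_{12} = b_6 = 7, the sequence is eventually periodic: after a pre-period of length 6 it cycles with period 6.

6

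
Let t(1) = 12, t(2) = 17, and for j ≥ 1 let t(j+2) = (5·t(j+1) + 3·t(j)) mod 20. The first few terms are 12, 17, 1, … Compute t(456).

We have t(1) = 12; t(2) = 17; t(3) = 1; t(4) = 16; t(5) = 3; t(6) = 3; t(7) = 4; t(8) = 9; t(9) = 17; t(10) = 12; t(11) = 11; t(12) = 11; t(13) = 8; t(14) = 13; t(15) = 9; t(16) = 4; t(17) = 7; t(18) = 7; t(19) = 16; t(20) = 1; t(21) = 13; t(22) = 8; t(23) = 19; t(24) = 19; t(25) = 12; t(26) = 17.
Since (t(25), t(26)) = (t(1), t(2)) = (12, 17) (two consecutive terms determine the rest), the sequence is periodic with period 24.
So t(456) = t(1 + ((456-1) mod 24)) = t(24) = 19.

19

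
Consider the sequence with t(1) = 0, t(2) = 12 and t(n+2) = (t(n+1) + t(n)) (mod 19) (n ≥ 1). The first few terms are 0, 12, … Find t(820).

9

t(1) = 0,  t(2) = 12,  t(3) = 12,  t(4) = 5,  t(5) = 17,  t(6) = 3,  t(7) = 1,  t(8) = 4,  t(9) = 5,  t(10) = 9,  t(11) = 14,  t(12) = 4,  t(13) = 18,  t(14) = 3,  t(15) = 2,  t(16) = 5,  t(17) = 7,  t(18) = 12,  t(19) = 0,  t(20) = 12.
Since (t(19), t(20)) = (t(1), t(2)) = (0, 12) (two consecutive terms determine the rest), the sequence is periodic with period 18.
So t(820) = t(1 + ((820-1) mod 18)) = t(10) = 9.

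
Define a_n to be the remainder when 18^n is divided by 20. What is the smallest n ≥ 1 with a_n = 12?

Listing terms: a_0 = 1,  a_1 = 18,  a_2 = 4,  a_3 = 12,  a_4 = 16,  a_5 = 8,  a_6 = 4.
Since a_6 = a_2 = 4, the sequence is eventually periodic: after a pre-period of length 2 it cycles with period 4.
The value 12 first appears (with n ≥ 1) at a_3.

3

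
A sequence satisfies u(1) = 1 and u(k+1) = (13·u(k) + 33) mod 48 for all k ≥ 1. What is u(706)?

We have u(1) = 1,  u(2) = 46,  u(3) = 7,  u(4) = 28,  u(5) = 13,  u(6) = 10,  u(7) = 19,  u(8) = 40,  u(9) = 25,  u(10) = 22,  u(11) = 31,  u(12) = 4,  u(13) = 37,  u(14) = 34,  u(15) = 43,  u(16) = 16,  u(17) = 1.
Since u(17) = u(1) = 1, the sequence is periodic with period 16.
(706 - 1) mod 16 = 1, so u(706) = u(2) = 46.

46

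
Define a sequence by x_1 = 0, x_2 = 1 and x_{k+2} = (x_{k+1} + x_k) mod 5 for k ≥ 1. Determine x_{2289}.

1

Computing terms: x_1 = 0,  x_2 = 1,  x_3 = 1,  x_4 = 2,  x_5 = 3,  x_6 = 0,  x_7 = 3,  x_8 = 3,  x_9 = 1,  x_{10} = 4,  x_{11} = 0,  x_{12} = 4,  x_{13} = 4,  x_{14} = 3,  x_{15} = 2,  x_{16} = 0,  x_{17} = 2,  x_{18} = 2,  x_{19} = 4,  x_{20} = 1,  x_{21} = 0,  x_{22} = 1.
Since (x_{21}, x_{22}) = (x_1, x_2) = (0, 1) (two consecutive terms determine the rest), the sequence is periodic with period 20.
(2289 - 1) mod 20 = 8, so x_{2289} = x_9 = 1.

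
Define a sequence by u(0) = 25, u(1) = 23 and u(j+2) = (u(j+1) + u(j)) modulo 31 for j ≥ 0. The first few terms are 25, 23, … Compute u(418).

We have u(0) = 25,  u(1) = 23,  u(2) = 17,  u(3) = 9,  u(4) = 26,  u(5) = 4,  u(6) = 30,  u(7) = 3,  u(8) = 2,  u(9) = 5,  u(10) = 7,  u(11) = 12,  u(12) = 19,  u(13) = 0,  u(14) = 19,  u(15) = 19,  u(16) = 7,  u(17) = 26,  u(18) = 2,  u(19) = 28,  u(20) = 30,  u(21) = 27,  u(22) = 26,  u(23) = 22,  u(24) = 17,  u(25) = 8,  u(26) = 25,  u(27) = 2,  u(28) = 27,  u(29) = 29,  u(30) = 25,  u(31) = 23.
The sequence repeats with period 30.
(418 - 0) mod 30 = 28, so u(418) = u(28) = 27.

27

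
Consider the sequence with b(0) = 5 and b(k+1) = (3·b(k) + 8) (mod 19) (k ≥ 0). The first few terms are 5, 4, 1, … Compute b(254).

1

We have b(0) = 5,  b(1) = 4,  b(2) = 1,  b(3) = 11,  b(4) = 3,  b(5) = 17,  b(6) = 2,  b(7) = 14,  b(8) = 12,  b(9) = 6,  b(10) = 7,  b(11) = 10,  b(12) = 0,  b(13) = 8,  b(14) = 13,  b(15) = 9,  b(16) = 16,  b(17) = 18,  b(18) = 5.
Since b(18) = b(0) = 5, the sequence is periodic with period 18.
(254 - 0) mod 18 = 2, so b(254) = b(2) = 1.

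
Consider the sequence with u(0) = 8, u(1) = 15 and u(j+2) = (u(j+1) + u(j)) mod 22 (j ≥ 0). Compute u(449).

7

u(0) = 8; u(1) = 15; u(2) = 1; u(3) = 16; u(4) = 17; u(5) = 11; u(6) = 6; u(7) = 17; u(8) = 1; u(9) = 18; u(10) = 19; u(11) = 15; u(12) = 12; u(13) = 5; u(14) = 17; u(15) = 0; u(16) = 17; u(17) = 17; u(18) = 12; u(19) = 7; u(20) = 19; u(21) = 4; u(22) = 1; u(23) = 5; u(24) = 6; u(25) = 11; u(26) = 17; u(27) = 6; u(28) = 1; u(29) = 7; u(30) = 8; u(31) = 15.
The sequence repeats with period 30.
(449 - 0) mod 30 = 29, so u(449) = u(29) = 7.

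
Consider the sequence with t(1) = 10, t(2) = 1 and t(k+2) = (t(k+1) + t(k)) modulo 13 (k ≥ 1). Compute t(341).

10

Computing terms: t(1) = 10, t(2) = 1, t(3) = 11, t(4) = 12, t(5) = 10, t(6) = 9, t(7) = 6, t(8) = 2, t(9) = 8, t(10) = 10, t(11) = 5, t(12) = 2, t(13) = 7, t(14) = 9, t(15) = 3, t(16) = 12, t(17) = 2, t(18) = 1, t(19) = 3, t(20) = 4, t(21) = 7, t(22) = 11, t(23) = 5, t(24) = 3, t(25) = 8, t(26) = 11, t(27) = 6, t(28) = 4, t(29) = 10, t(30) = 1.
The sequence repeats with period 28.
So t(341) = t(1 + ((341-1) mod 28)) = t(5) = 10.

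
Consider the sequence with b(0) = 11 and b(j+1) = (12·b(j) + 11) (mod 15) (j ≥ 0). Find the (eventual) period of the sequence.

b(0) = 11,  b(1) = 8,  b(2) = 2,  b(3) = 5,  b(4) = 11.
The sequence repeats with period 4.

4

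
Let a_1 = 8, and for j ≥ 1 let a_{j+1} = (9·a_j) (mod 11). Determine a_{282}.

6

Listing terms: a_1 = 8,  a_2 = 6,  a_3 = 10,  a_4 = 2,  a_5 = 7,  a_6 = 8.
Since a_6 = a_1 = 8, the sequence is periodic with period 5.
So a_{282} = a_{1 + ((282-1) mod 5)} = a_2 = 6.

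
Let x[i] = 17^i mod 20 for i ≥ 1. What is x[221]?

17

x[1] = 17; x[2] = 9; x[3] = 13; x[4] = 1; x[5] = 17.
Since x[5] = x[1] = 17, the sequence is periodic with period 4.
So x[221] = x[1 + ((221-1) mod 4)] = x[1] = 17.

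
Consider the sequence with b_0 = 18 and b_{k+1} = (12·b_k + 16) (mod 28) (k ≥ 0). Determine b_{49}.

8

We have b_0 = 18, b_1 = 8, b_2 = 0, b_3 = 16, b_4 = 12, b_5 = 20, b_6 = 4, b_7 = 8.
Since b_7 = b_1 = 8, the sequence is eventually periodic: after a pre-period of length 1 it cycles with period 6.
For k ≥ 1, b_k depends only on (k - 1) mod 6. (49 - 1) mod 6 = 0, so b_{49} = b_1 = 8.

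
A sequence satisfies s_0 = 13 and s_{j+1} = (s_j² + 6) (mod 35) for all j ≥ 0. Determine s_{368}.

Computing terms: s_0 = 13,  s_1 = 0,  s_2 = 6,  s_3 = 7,  s_4 = 20,  s_5 = 21,  s_6 = 27,  s_7 = 0.
Since s_7 = s_1 = 0, the sequence is eventually periodic: after a pre-period of length 1 it cycles with period 6.
For j ≥ 1, s_j depends only on (j - 1) mod 6. (368 - 1) mod 6 = 1, so s_{368} = s_2 = 6.

6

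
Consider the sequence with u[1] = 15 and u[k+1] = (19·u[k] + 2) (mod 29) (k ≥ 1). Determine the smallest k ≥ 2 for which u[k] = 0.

Listing terms: u[1] = 15, u[2] = 26, u[3] = 3, u[4] = 1, u[5] = 21, u[6] = 24, u[7] = 23, u[8] = 4, u[9] = 20, u[10] = 5, u[11] = 10, u[12] = 18, u[13] = 25, u[14] = 13, u[15] = 17, u[16] = 6, u[17] = 0, u[18] = 2, u[19] = 11, u[20] = 8, u[21] = 9, u[22] = 28, u[23] = 12, u[24] = 27, u[25] = 22, u[26] = 14, u[27] = 7, u[28] = 19, u[29] = 15.
Since u[29] = u[1] = 15, the sequence is periodic with period 28.
The value 0 first appears (with k ≥ 2) at u[17].

17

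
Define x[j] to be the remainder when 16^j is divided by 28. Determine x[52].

16

Listing terms: x[0] = 1, x[1] = 16, x[2] = 4, x[3] = 8, x[4] = 16.
Since x[4] = x[1] = 16, the sequence is eventually periodic: after a pre-period of length 1 it cycles with period 3.
For j ≥ 1, x[j] depends only on (j - 1) mod 3. (52 - 1) mod 3 = 0, so x[52] = x[1] = 16.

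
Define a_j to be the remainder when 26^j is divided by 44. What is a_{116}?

4

We have a_1 = 26; a_2 = 16; a_3 = 20; a_4 = 36; a_5 = 12; a_6 = 4; a_7 = 16.
Since a_7 = a_2 = 16, the sequence is eventually periodic: after a pre-period of length 1 it cycles with period 5.
For j ≥ 2, a_j depends only on (j - 2) mod 5. (116 - 2) mod 5 = 4, so a_{116} = a_6 = 4.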